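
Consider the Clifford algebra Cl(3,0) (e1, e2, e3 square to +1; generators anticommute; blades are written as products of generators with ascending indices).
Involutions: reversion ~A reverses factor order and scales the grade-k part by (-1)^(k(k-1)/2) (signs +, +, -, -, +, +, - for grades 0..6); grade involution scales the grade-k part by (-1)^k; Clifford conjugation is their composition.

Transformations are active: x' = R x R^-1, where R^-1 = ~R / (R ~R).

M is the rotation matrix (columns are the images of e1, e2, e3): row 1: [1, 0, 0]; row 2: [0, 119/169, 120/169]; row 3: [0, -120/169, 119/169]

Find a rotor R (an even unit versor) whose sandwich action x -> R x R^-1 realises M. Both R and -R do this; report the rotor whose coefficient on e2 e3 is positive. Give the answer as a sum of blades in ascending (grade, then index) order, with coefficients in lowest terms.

Method: write R = a + b12*e1 e2 + b13*e1 e3 + b23*e2 e3 with a^2 + b12^2 + b13^2 + b23^2 = 1 (so R^-1 = ~R). Expanding the columns R e_j ~R gives tr M = 4a^2 - 1 and, from the antisymmetric part, M21 - M12 = -4a*b12, M13 - M31 = 4a*b13, M32 - M23 = -4a*b23.
Here tr M = 407/169, so a^2 = (1 + tr M)/4 = 144/169 and a = ±12/13. Taking a = 12/13: M21 - M12 = 0, M13 - M31 = 0, M32 - M23 = -240/169, giving b12 = 0, b13 = 0, b23 = 5/13, i.e. R = 12/13 + 5/13*e2 e3.
Its e2 e3 coefficient is already positive.
Answer: 12/13 + 5/13*e2 e3. Why the constraint matters: R and -R act identically through the sandwich — M has trace 407/169 either way — so only the sign condition on e2 e3 picks one of the two preimages.


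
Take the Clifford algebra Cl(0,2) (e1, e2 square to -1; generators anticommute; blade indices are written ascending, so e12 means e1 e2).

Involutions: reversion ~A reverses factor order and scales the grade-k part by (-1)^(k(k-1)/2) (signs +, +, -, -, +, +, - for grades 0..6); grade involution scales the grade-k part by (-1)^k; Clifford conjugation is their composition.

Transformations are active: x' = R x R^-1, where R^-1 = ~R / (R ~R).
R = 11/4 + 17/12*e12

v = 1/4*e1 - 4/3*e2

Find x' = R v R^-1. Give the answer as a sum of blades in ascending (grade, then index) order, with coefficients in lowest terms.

~R = 11/4 - 17/12*e12, and R ~R = 689/72, so R^-1 = ~R / (689/72).
R v = 371/144*e1 - 53/16*e2
Answer: 16/13*e1 - 89/156*e2


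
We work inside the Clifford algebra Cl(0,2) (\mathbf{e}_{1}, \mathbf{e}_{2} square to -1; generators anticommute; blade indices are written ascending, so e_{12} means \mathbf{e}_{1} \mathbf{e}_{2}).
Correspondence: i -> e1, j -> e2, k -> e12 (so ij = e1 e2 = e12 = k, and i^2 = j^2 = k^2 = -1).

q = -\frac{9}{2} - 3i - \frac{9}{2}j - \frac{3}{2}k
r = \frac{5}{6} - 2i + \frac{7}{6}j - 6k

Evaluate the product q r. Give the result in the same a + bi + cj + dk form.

In blades: q = -\frac{9}{2} - 3 e_{1} - \frac{9}{2} e_{2} - \frac{3}{2} e_{12}, r = \frac{5}{6} - 2 e_{1} + \frac{7}{6} e_{2} - 6 e_{12}.
Distribute q over r term by term (generator squares from the signature, products reordered to ascending indices): (-\frac{9}{2})*r = -\frac{15}{4} + 9 e_{1} - \frac{21}{4} e_{2} + 27 e_{12}; (-3 e_{1})*r = -6 - \frac{5}{2} e_{1} - 18 e_{2} - \frac{7}{2} e_{12}; (-\frac{9}{2} e_{2})*r = \frac{21}{4} + 27 e_{1} - \frac{15}{4} e_{2} - 9 e_{12}; (-\frac{3}{2} e_{12})*r = -9 + \frac{7}{4} e_{1} + 3 e_{2} - \frac{5}{4} e_{12}.
Sum: -\frac{27}{2} + \frac{141}{4} e_{1} - 24 e_{2} + \frac{53}{4} e_{12}; translating back through the correspondence:
Answer: -\frac{27}{2} + \frac{141}{4}i - 24j + \frac{53}{4}k


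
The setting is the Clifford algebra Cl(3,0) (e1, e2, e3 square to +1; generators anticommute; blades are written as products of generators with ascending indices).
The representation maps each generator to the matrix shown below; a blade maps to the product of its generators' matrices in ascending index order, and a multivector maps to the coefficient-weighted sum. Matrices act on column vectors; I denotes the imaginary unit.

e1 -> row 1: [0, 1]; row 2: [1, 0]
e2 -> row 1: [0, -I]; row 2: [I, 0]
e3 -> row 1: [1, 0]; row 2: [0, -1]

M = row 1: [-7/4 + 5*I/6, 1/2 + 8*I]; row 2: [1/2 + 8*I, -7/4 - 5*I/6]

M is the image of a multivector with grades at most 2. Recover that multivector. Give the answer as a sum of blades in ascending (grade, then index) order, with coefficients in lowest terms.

Method: 1, rho(e1), rho(e2), rho(e3) form a trace-orthogonal basis of the 2x2 complex matrices (tr(X Y) = 2 if X = Y, else 0), so M = m0*1 + m1*rho(e1) + m2*rho(e2) + m3*rho(e3) with m0 = tr(M)/2 = -7/4, m1 = tr(M rho(e1))/2 = 1/2 + 8*I, m2 = tr(M rho(e2))/2 = 0, m3 = tr(M rho(e3))/2 = 5*I/6.
Multiplying table entries, the bivector images are rho(e1 e2) = I*rho(e3), rho(e1 e3) = -I*rho(e2), rho(e2 e3) = I*rho(e1); with real blade coefficients the real parts of m0..m3 are the coefficients of 1, e1, e2, e3 and the imaginary parts give the bivectors (e2 e3: Im m1, e1 e3: -Im m2, e1 e2: Im m3).
Answer: -7/4 + 1/2*e1 + 5/6*e1 e2 + 8*e2 e3


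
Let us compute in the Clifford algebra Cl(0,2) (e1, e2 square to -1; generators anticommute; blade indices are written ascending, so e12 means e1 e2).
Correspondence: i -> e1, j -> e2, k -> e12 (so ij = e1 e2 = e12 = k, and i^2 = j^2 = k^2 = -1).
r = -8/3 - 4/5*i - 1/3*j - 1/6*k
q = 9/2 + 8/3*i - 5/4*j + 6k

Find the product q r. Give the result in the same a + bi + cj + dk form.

In blades: q = 9/2 + 8/3*e1 - 5/4*e2 + 6*e12, r = -8/3 - 4/5*e1 - 1/3*e2 - 1/6*e12.
Distribute q over r term by term (generator squares from the signature, products reordered to ascending indices): (9/2)*r = -12 - 18/5*e1 - 3/2*e2 - 3/4*e12; (8/3*e1)*r = 32/15 - 64/9*e1 + 4/9*e2 - 8/9*e12; (-5/4*e2)*r = -5/12 + 5/24*e1 + 10/3*e2 - e12; (6*e12)*r = 1 + 2*e1 - 24/5*e2 - 16*e12.
Sum: -557/60 - 3061/360*e1 - 227/90*e2 - 671/36*e12; translating back through the correspondence:
Answer: -557/60 - 3061/360*i - 227/90*j - 671/36*k


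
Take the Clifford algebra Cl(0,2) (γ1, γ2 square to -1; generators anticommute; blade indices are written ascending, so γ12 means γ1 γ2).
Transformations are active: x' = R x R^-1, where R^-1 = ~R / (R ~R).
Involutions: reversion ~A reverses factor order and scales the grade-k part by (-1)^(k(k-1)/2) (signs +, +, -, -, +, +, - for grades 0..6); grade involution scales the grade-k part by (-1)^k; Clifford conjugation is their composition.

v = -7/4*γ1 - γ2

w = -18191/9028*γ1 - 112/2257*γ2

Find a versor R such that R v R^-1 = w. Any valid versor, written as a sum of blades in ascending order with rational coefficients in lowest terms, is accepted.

The midline construction: v and w both square to -65/16, so reflecting in their sum -16995/4514*γ1 - 2369/2257*γ2 exchanges them.
Answer: -16995/4514*γ1 - 2369/2257*γ2


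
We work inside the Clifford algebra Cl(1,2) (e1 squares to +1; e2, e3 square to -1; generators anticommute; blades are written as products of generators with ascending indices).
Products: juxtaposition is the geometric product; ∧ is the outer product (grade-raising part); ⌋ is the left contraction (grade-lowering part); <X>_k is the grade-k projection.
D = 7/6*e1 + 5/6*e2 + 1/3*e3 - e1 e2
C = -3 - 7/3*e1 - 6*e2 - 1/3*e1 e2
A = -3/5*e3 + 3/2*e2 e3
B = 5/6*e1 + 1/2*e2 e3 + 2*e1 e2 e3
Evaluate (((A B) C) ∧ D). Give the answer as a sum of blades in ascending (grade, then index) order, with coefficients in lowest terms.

step 1: -3/4 - 3*e1 - 3/10*e2 + 6/5*e1 e2 + 1/2*e1 e3 + 5/4*e1 e2 e3
step 2: 141/20 + 361/20*e1 + 46/5*e2 + 3/4*e3 + 279/20*e1 e2 - 9*e1 e3 - 37/12*e2 e3 - 3/4*e1 e2 e3
step 3: 329/40*e1 + 47/8*e2 + 47/20*e3 - 329/120*e1 e2 + 617/120*e1 e3 + 293/120*e2 e3 + 2809/360*e1 e2 e3
Answer: 329/40*e1 + 47/8*e2 + 47/20*e3 - 329/120*e1 e2 + 617/120*e1 e3 + 293/120*e2 e3 + 2809/360*e1 e2 e3


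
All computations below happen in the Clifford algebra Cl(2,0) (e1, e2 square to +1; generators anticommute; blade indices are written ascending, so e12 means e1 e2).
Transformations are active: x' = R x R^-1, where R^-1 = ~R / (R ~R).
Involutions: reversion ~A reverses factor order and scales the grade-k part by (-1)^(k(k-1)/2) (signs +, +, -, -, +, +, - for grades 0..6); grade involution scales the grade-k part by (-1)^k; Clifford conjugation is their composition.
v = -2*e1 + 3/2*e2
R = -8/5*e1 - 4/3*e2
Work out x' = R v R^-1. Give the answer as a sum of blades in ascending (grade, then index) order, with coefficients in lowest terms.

~R = -8/5*e1 - 4/3*e2, and R ~R = 976/225, so R^-1 = ~R / (976/225).
R v = 6/5 - 76/15*e12
Answer: 68/61*e1 - 273/122*e2


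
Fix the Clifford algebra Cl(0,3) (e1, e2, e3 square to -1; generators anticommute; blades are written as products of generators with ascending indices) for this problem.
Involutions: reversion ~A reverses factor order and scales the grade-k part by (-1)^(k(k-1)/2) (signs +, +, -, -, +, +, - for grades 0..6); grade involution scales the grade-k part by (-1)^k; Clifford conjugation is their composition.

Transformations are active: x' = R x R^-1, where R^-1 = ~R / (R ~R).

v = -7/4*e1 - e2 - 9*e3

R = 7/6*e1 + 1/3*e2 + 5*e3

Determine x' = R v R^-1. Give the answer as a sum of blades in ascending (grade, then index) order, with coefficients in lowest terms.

~R = 7/6*e1 + 1/3*e2 + 5*e3, and R ~R = -953/36, so R^-1 = ~R / (-953/36).
R v = 379/8 - 7/12*e1 e2 - 7/4*e1 e3 + 2*e2 e3
Answer: -9247/3812*e1 - 184/953*e2 - 8478/953*e3


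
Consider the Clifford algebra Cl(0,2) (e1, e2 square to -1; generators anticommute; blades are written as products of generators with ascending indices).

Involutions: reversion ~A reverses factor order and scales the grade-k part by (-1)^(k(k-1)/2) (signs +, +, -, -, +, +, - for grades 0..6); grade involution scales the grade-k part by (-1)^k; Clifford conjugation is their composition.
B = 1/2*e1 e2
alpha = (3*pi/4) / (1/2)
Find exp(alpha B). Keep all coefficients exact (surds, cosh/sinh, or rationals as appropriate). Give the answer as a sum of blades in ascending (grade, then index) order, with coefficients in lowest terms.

B^2 = (1/2)^2*(e1 e2)^2 = 1/4*(-1) = -1/4 (a basis 2-blade squares to minus the product of its generators' squares).
B^2 = -1/4 — the series telescopes trigonometrically here: l = 1/2, alpha*l = 3*pi/4, so exp(alpha B) = cos(3*pi/4) + (sin(3*pi/4)/(1/2))*B = -sqrt(2)/2 + (sqrt(2))*B.
Answer: -sqrt(2)/2 + sqrt(2)/2*e1 e2


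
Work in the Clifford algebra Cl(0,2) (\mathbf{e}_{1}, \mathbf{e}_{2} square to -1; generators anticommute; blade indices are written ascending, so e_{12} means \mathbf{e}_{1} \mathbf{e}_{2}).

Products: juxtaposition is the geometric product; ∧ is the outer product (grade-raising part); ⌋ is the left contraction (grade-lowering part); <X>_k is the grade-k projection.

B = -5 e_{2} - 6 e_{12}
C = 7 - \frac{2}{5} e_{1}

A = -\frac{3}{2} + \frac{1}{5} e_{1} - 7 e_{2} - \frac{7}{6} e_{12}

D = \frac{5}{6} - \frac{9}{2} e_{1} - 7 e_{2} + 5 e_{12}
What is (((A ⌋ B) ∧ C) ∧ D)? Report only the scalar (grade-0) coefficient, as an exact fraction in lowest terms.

step 1: -42 + 42 e_{1} + \frac{87}{10} e_{2} + 9 e_{12}
step 2: -294 + \frac{1554}{5} e_{1} + \frac{609}{10} e_{2} + \frac{1662}{25} e_{12}
step 3: -245 + 1582 e_{1} + \frac{8435}{4} e_{2} - \frac{66323}{20} e_{12}
Answer: -245


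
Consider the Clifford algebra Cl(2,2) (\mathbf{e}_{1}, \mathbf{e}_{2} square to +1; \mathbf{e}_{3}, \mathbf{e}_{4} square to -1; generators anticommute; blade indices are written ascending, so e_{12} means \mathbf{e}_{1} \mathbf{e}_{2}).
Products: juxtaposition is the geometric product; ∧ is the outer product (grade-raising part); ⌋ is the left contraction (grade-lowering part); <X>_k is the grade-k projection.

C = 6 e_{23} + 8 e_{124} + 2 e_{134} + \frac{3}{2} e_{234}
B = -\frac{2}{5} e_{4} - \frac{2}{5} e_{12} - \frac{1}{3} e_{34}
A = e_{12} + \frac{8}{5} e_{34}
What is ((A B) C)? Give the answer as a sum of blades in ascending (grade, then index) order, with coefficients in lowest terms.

step 1: \frac{14}{15} + \frac{16}{25} e_{3} - \frac{2}{5} e_{124} - \frac{73}{75} e_{1234}
step 2: -\frac{16}{5} + \frac{73}{50} e_{1} + \frac{142}{75} e_{2} - \frac{584}{75} e_{3} + \frac{3}{5} e_{13} - \frac{114}{25} e_{14} + \frac{24}{5} e_{23} + \frac{24}{25} e_{24} + \frac{112}{15} e_{124} - \frac{8}{15} e_{134} + \frac{7}{5} e_{234} + \frac{128}{25} e_{1234}
Answer: -\frac{16}{5} + \frac{73}{50} e_{1} + \frac{142}{75} e_{2} - \frac{584}{75} e_{3} + \frac{3}{5} e_{13} - \frac{114}{25} e_{14} + \frac{24}{5} e_{23} + \frac{24}{25} e_{24} + \frac{112}{15} e_{124} - \frac{8}{15} e_{134} + \frac{7}{5} e_{234} + \frac{128}{25} e_{1234}


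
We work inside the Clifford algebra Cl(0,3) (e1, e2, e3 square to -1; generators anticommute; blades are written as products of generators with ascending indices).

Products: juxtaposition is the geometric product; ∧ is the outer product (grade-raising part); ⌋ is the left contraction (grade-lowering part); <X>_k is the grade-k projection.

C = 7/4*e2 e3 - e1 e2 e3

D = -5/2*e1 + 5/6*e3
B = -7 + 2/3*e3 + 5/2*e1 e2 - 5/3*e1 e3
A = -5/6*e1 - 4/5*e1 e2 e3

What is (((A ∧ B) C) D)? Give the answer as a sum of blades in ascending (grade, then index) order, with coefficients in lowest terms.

step 1: 35/6*e1 - 5/9*e1 e3 + 28/5*e1 e2 e3
step 2: -28/5 - 49/5*e1 + 5/9*e2 - 35/36*e1 e2 + 35/6*e2 e3 + 245/24*e1 e2 e3
step 3: -49/2 + 14*e1 - 175/72*e2 - 14/3*e3 - 1025/144*e1 e2 - 49/6*e1 e3 + 11225/432*e2 e3 - 3325/216*e1 e2 e3
Answer: -49/2 + 14*e1 - 175/72*e2 - 14/3*e3 - 1025/144*e1 e2 - 49/6*e1 e3 + 11225/432*e2 e3 - 3325/216*e1 e2 e3


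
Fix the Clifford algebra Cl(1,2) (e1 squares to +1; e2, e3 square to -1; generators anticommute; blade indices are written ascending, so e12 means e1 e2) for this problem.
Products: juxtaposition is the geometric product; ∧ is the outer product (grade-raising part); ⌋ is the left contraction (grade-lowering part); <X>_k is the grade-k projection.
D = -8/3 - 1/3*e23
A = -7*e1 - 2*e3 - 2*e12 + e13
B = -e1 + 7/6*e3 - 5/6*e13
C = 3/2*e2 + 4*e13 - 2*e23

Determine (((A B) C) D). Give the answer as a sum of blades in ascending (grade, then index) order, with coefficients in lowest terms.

step 1: 17/2 + 1/2*e1 - 2*e2 + 41/6*e3 - 61/6*e13 - 5/3*e23 - 7/3*e123
step 2: -41 + 68/3*e1 + 101/12*e2 - 9/2*e3 + 111/4*e12 + 61/2*e13 - 109/4*e23 + 89/4*e123
step 3: 401/4 - 1909/36*e1 - 377/18*e2 + 533/36*e3 - 505/6*e12 - 865/12*e13 + 259/3*e23 - 602/9*e123
Answer: 401/4 - 1909/36*e1 - 377/18*e2 + 533/36*e3 - 505/6*e12 - 865/12*e13 + 259/3*e23 - 602/9*e123


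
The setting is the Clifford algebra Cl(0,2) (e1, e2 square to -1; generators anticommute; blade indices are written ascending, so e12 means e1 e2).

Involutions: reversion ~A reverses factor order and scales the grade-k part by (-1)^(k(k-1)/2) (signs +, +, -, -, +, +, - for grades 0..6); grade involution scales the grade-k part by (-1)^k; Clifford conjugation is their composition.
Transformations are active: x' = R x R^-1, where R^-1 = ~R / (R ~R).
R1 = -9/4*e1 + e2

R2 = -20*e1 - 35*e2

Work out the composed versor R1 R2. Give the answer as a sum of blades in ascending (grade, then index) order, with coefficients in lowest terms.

Distribute over the terms of R1 (each basis-blade product reordered to ascending indices, repeated generators contracted through their squares):
(-9/4*e1) R2 = -45 + 315/4*e12
(e2) R2 = 35 + 20*e12
Summing the partial products and collecting blades:
Answer: -10 + 395/4*e12


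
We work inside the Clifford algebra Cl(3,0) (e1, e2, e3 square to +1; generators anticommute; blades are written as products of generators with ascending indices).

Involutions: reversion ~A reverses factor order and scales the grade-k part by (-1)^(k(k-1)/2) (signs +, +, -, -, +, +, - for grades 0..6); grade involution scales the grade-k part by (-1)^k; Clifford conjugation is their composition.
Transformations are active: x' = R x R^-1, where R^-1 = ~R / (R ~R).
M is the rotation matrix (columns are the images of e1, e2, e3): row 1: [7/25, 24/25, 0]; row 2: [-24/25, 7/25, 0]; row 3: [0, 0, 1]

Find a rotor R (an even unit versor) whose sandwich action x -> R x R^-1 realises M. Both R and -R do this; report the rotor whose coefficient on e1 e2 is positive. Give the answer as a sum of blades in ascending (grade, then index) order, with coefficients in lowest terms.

Method: write R = a + b12*e1 e2 + b13*e1 e3 + b23*e2 e3 with a^2 + b12^2 + b13^2 + b23^2 = 1 (so R^-1 = ~R). Expanding the columns R e_j ~R gives tr M = 4a^2 - 1 and, from the antisymmetric part, M21 - M12 = -4a*b12, M13 - M31 = 4a*b13, M32 - M23 = -4a*b23.
Here tr M = 39/25, so a^2 = (1 + tr M)/4 = 16/25 and a = ±4/5. Taking a = 4/5: M21 - M12 = -48/25, M13 - M31 = 0, M32 - M23 = 0, giving b12 = 3/5, b13 = 0, b23 = 0, i.e. R = 4/5 + 3/5*e1 e2.
Its e1 e2 coefficient is already positive.
Answer: 4/5 + 3/5*e1 e2. Sheet selection: the two-to-one cover makes ±R indistinguishable at the matrix level (trace 39/25), so uniqueness comes from the required sign on e1 e2.


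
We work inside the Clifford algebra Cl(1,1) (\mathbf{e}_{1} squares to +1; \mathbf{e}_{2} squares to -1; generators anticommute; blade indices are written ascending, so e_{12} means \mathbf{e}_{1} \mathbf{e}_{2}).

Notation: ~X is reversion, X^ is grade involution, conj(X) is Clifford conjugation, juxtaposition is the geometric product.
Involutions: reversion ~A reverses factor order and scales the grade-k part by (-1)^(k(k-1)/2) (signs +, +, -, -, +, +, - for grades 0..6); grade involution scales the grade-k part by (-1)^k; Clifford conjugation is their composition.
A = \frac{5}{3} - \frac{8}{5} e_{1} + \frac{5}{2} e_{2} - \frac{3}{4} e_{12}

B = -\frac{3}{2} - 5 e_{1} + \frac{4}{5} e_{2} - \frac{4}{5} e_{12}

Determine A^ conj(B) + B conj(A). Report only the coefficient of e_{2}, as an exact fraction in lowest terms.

first term: \frac{29}{10} + \frac{10}{3} e_{1} + \frac{1117}{150} e_{2} + \frac{8207}{600} e_{12}
second term: -\frac{91}{10} - \frac{182}{15} e_{1} + \frac{196}{75} e_{2} + \frac{5257}{600} e_{12}
Answer: \frac{503}{50}


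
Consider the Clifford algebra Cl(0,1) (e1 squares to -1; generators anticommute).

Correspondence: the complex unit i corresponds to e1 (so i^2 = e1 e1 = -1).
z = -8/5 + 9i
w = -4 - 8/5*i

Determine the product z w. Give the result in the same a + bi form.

In blades: z = -8/5 + 9*e1, w = -4 - 8/5*e1.
Distribute z over w term by term (generator squares from the signature, products reordered to ascending indices): (-8/5)*w = 32/5 + 64/25*e1; (9*e1)*w = 72/5 - 36*e1.
Sum: 104/5 - 836/25*e1; translating back through the correspondence:
Answer: 104/5 - 836/25*i


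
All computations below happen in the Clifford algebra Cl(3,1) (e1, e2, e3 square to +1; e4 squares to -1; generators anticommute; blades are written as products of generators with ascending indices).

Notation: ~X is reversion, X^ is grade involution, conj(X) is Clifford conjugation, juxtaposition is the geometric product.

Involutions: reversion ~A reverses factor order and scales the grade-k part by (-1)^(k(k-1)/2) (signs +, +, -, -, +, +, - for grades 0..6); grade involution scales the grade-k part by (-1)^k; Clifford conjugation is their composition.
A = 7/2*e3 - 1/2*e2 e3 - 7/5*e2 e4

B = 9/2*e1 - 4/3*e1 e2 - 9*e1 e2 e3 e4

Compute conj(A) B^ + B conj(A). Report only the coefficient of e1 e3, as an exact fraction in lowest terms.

first term: -149/60*e1 e3 + 191/30*e1 e4 + 29/12*e1 e2 e3 + 126/5*e1 e2 e4
second term: -229/60*e1 e3 + 79/30*e1 e4 + 83/12*e1 e2 e3 - 126/5*e1 e2 e4
Answer: -63/10


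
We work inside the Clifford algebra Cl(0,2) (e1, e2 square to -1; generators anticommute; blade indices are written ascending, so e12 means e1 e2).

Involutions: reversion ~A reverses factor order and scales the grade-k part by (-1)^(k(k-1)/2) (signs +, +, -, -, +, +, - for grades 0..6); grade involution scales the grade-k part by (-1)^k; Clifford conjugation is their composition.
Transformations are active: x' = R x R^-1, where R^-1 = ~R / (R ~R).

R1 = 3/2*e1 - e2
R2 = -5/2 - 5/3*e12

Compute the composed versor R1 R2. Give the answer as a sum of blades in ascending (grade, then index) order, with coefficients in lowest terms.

Distribute over the terms of R1 (each basis-blade product reordered to ascending indices, repeated generators contracted through their squares):
(3/2*e1) R2 = -15/4*e1 + 5/2*e2
(-e2) R2 = 5/3*e1 + 5/2*e2
Summing the partial products and collecting blades:
Answer: -25/12*e1 + 5*e2


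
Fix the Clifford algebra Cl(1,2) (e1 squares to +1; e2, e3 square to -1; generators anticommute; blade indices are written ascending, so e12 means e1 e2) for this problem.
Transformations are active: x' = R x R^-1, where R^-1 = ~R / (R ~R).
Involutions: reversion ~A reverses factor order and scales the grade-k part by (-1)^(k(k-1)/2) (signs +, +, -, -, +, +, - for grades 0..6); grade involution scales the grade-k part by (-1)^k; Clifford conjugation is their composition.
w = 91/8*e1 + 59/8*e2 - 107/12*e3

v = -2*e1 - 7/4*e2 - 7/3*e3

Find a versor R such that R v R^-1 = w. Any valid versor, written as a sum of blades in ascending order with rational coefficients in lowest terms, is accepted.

Construction: equal norms (both -649/144) license R = v + w = 75/8*e1 + 45/8*e2 - 45/4*e3 — nothing changes along that direction, while (v - w)/2 changes sign, so v maps onto w.
Answer: 75/8*e1 + 45/8*e2 - 45/4*e3


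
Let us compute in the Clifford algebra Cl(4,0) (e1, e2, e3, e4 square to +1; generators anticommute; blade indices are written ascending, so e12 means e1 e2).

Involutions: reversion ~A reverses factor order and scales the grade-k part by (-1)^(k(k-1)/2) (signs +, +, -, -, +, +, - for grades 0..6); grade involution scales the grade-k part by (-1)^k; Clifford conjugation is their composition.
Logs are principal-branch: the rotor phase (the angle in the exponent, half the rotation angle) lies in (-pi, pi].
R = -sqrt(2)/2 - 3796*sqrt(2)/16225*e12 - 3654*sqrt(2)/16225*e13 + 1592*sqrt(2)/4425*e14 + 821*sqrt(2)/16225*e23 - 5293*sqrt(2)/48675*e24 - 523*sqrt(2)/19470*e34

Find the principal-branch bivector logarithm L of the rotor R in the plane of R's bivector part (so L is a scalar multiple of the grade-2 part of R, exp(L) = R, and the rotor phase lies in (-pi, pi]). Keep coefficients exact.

The scalar part of R is -sqrt(2)/2, which pins the rotor phase on the principal branch; dividing the bivector part by the sine of that phase recovers the unit plane, and L is the phase times that plane.
Concretely: cos(phase) = -sqrt(2)/2 gives phase = ±3*pi/4, and since phase/sin(phase) is even the sign is immaterial: L = (phase/sin(phase)) * <R>_2 = (3*sqrt(2)*pi/4) * <R>_2.
Answer: -5694*pi/16225*e12 - 5481*pi/16225*e13 + 796*pi/1475*e14 + 2463*pi/32450*e23 - 5293*pi/32450*e24 - 523*pi/12980*e34


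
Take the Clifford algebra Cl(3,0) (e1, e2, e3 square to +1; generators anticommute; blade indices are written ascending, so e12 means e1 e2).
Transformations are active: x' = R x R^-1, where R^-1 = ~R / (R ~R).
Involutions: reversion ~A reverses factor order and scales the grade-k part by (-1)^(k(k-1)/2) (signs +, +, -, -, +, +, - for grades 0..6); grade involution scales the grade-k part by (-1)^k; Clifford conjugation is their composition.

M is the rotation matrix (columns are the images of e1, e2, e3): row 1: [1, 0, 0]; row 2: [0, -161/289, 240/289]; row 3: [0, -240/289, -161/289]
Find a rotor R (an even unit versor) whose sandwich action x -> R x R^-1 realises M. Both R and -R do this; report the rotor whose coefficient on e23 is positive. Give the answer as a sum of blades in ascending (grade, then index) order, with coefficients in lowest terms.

Method: write R = a + b12*e12 + b13*e13 + b23*e23 with a^2 + b12^2 + b13^2 + b23^2 = 1 (so R^-1 = ~R). Expanding the columns R e_j ~R gives tr M = 4a^2 - 1 and, from the antisymmetric part, M21 - M12 = -4a*b12, M13 - M31 = 4a*b13, M32 - M23 = -4a*b23.
Here tr M = -33/289, so a^2 = (1 + tr M)/4 = 64/289 and a = ±8/17. Taking a = 8/17: M21 - M12 = 0, M13 - M31 = 0, M32 - M23 = -480/289, giving b12 = 0, b13 = 0, b23 = 15/17, i.e. R = 8/17 + 15/17*e23.
Its e23 coefficient is already positive.
Answer: 8/17 + 15/17*e23. Recall the cover is two-to-one: with M of trace -33/289, both preimages act alike, and the stated e23 sign chooses the sheet.


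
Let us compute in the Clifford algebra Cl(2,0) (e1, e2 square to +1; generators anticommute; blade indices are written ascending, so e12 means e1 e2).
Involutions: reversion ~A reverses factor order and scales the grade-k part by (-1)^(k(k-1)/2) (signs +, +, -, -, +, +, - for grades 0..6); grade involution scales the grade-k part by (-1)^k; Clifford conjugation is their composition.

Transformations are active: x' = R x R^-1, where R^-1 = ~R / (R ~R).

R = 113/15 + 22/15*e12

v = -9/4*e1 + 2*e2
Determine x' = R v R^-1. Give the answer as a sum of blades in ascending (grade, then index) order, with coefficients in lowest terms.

~R = 113/15 - 22/15*e12, and R ~R = 13253/225, so R^-1 = ~R / (13253/225).
R v = -841/60*e1 + 551/30*e2
Answer: -2441/1828*e1 + 1233/457*e2


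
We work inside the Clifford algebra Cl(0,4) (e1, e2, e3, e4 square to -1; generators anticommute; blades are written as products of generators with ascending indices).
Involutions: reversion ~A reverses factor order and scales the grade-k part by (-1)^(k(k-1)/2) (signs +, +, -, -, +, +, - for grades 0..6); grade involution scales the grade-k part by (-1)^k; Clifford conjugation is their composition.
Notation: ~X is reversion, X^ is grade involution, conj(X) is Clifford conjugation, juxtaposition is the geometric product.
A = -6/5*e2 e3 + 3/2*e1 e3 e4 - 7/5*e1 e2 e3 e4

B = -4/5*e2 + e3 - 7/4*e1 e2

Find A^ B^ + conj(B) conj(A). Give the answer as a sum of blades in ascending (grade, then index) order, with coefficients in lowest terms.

first term: -6/5*e2 - 24/25*e3 + 21/10*e1 e3 + 3/2*e1 e4 - 49/20*e3 e4 + 7/5*e1 e2 e4 + 28/25*e1 e3 e4 - 21/8*e2 e3 e4 - 6/5*e1 e2 e3 e4
second term: -6/5*e2 - 24/25*e3 - 21/10*e1 e3 - 3/2*e1 e4 + 49/20*e3 e4 - 7/5*e1 e2 e4 - 28/25*e1 e3 e4 + 21/8*e2 e3 e4 - 6/5*e1 e2 e3 e4
Answer: -12/5*e2 - 48/25*e3 - 12/5*e1 e2 e3 e4


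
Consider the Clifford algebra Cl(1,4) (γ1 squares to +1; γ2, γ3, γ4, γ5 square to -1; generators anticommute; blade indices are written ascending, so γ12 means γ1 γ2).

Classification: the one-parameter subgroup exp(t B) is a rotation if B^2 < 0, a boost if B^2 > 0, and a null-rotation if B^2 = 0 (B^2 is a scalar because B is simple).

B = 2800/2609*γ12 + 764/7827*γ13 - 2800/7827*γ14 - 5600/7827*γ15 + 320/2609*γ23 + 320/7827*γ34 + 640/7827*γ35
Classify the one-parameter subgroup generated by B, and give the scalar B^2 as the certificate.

B^2 term by term: the squares give (2800/2609)^2*(γ12)^2 + (764/7827)^2*(γ13)^2 + (-2800/7827)^2*(γ14)^2 + (-5600/7827)^2*(γ15)^2 + (320/2609)^2*(γ23)^2 + (320/7827)^2*(γ34)^2 + (640/7827)^2*(γ35)^2 = 7840000/6806881*(+1) + 583696/61261929*(+1) + 7840000/61261929*(+1) + 31360000/61261929*(+1) + 102400/6806881*(-1) + 102400/61261929*(-1) + 409600/61261929*(-1) = 16/9 (each basis 2-blade squares to minus the product of its generators' squares); cross terms between blades sharing an index anticommute and cancel; the commuting (index-disjoint) pairs give grade-4 terms 2*c*c'*(blade product), which cancel blade by blade — γ1234: 1792000/20420643 - 1792000/20420643 = 0; γ1235: 3584000/20420643 - 3584000/20420643 = 0; γ1345: 3584000/61261929 - 3584000/61261929 = 0 — confirming B is simple. So B^2 = 16/9.
Answer: boost, certificate B^2 = 16/9. One invariant decides it: the square 16/9 survives every conjugation, and its sign is exactly the classification.


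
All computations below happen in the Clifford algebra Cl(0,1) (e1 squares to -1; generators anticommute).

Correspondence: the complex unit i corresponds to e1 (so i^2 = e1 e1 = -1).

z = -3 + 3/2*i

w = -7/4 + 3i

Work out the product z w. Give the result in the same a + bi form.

In blades: z = -3 + 3/2*e1, w = -7/4 + 3*e1.
Distribute z over w term by term (generator squares from the signature, products reordered to ascending indices): (-3)*w = 21/4 - 9*e1; (3/2*e1)*w = -9/2 - 21/8*e1.
Sum: 3/4 - 93/8*e1; translating back through the correspondence:
Answer: 3/4 - 93/8*i


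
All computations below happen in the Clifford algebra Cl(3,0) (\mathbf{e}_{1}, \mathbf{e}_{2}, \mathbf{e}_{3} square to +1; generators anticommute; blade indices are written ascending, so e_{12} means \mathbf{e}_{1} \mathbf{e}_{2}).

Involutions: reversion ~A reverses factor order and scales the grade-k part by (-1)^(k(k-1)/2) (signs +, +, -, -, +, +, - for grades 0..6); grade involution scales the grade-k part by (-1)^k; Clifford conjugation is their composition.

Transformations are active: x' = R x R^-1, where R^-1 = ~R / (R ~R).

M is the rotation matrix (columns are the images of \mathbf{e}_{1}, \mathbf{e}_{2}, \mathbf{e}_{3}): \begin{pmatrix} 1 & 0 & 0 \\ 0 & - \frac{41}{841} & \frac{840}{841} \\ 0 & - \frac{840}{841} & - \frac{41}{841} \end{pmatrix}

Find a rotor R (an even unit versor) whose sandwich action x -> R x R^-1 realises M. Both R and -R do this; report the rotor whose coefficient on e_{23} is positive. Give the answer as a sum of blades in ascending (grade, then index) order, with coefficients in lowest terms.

Method: write R = a + b12*e_{12} + b13*e_{13} + b23*e_{23} with a^2 + b12^2 + b13^2 + b23^2 = 1 (so R^-1 = ~R). Expanding the columns R e_j ~R gives tr M = 4a^2 - 1 and, from the antisymmetric part, M21 - M12 = -4a*b12, M13 - M31 = 4a*b13, M32 - M23 = -4a*b23.
Here tr M = \frac{759}{841}, so a^2 = (1 + tr M)/4 = \frac{400}{841} and a = ±\frac{20}{29}. Taking a = \frac{20}{29}: M21 - M12 = 0, M13 - M31 = 0, M32 - M23 = -\frac{1680}{841}, giving b12 = 0, b13 = 0, b23 = \frac{21}{29}, i.e. R = \frac{20}{29} + \frac{21}{29} e_{23}.
Its e_{23} coefficient is already positive.
Answer: \frac{20}{29} + \frac{21}{29} e_{23}. Sheet selection: the two-to-one cover makes ±R indistinguishable at the matrix level (trace \frac{759}{841}), so uniqueness comes from the required sign on e_{23}.


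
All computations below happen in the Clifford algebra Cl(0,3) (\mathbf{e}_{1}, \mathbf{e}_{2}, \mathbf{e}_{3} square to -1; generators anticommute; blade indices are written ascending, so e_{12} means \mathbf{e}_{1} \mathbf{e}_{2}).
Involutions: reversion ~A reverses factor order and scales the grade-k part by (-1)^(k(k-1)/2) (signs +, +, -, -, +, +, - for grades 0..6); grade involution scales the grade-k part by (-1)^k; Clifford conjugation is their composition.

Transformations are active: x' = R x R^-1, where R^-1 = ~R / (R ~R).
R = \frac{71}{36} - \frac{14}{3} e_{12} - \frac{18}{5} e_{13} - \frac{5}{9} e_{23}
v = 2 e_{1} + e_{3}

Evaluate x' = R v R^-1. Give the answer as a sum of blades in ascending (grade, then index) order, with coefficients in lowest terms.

~R = \frac{71}{36} + \frac{14}{3} e_{12} + \frac{18}{5} e_{13} + \frac{5}{9} e_{23}, and R ~R = \frac{1261529}{32400}, so R^-1 = ~R / (\frac{1261529}{32400}).
R v = \frac{679}{90} e_{1} - \frac{79}{9} e_{2} - \frac{941}{180} e_{3} - \frac{52}{9} e_{123}
Answer: -\frac{46582}{43501} e_{1} - \frac{85160}{43501} e_{2} - \frac{6291}{43501} e_{3}


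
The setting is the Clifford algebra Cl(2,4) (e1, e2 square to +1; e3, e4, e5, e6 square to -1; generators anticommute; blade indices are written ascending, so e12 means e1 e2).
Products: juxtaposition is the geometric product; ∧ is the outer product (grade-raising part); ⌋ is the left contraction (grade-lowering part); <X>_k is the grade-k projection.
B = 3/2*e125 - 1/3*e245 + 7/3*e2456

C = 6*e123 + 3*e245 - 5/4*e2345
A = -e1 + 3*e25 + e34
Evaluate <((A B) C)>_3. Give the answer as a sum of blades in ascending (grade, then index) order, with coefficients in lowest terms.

step 1: 9/2*e1 + e4 - 3/2*e25 - 7*e46 + 1/3*e235 + 1/3*e1245 - 7/3*e2356 + 3/2*e12345 - 7/3*e12456
step 2: 7/8*e1 + 49/12*e4 + 59/12*e13 - 2*e15 - 7*e16 + 27*e23 + 3*e25 + 23/8*e34 + 9*e45 + 35/12*e46 - 9*e135 - 35/12*e136 - 14*e156 + 5/4*e235 + 21*e256 - 2*e345 + 7*e346 - 6*e1234 + 27/2*e1245 - 35/4*e2356 - 14*e3456 - 45/8*e12345 - 42*e12346
step 3: -9*e135 - 35/12*e136 - 14*e156 + 5/4*e235 + 21*e256 - 2*e345 + 7*e346
Answer: -9*e135 - 35/12*e136 - 14*e156 + 5/4*e235 + 21*e256 - 2*e345 + 7*e346


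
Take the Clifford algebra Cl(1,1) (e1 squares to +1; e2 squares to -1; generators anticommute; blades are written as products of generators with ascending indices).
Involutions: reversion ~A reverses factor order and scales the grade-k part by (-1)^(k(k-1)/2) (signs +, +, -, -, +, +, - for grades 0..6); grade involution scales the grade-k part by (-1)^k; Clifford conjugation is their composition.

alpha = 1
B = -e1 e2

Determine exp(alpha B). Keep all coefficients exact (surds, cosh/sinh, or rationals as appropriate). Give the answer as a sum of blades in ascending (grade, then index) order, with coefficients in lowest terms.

B^2 = (-1)^2*(e1 e2)^2 = 1*(+1) = 1 (a basis 2-blade squares to minus the product of its generators' squares).
B^2 = 1 — since the square is positive, the closed form is hyperbolic: l = 1, alpha*l = 1, so exp(alpha B) = cosh(1) + (sinh(1)/1)*B = cosh(1) + (sinh(1))*B.
Answer: cosh(1) - sinh(1)*e1 e2


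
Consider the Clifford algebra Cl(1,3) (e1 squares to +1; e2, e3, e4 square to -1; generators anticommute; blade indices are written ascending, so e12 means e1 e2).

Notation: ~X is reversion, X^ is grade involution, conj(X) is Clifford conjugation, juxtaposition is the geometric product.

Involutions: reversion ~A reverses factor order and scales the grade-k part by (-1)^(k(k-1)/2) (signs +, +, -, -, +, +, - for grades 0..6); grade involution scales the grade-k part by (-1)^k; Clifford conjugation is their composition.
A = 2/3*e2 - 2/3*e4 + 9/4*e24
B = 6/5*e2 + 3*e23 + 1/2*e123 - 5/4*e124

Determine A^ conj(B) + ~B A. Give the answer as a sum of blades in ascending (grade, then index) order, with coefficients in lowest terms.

first term: -4/5 + 45/16*e1 - 2*e3 - 27/10*e4 + 5/6*e12 - 1/3*e13 + 5/6*e14 + 4/5*e24 + 27/4*e34 - 9/8*e134 - 2*e234 - 1/3*e1234
second term: -4/5 - 45/16*e1 - 2*e3 - 27/10*e4 + 5/6*e12 - 1/3*e13 + 5/6*e14 - 4/5*e24 - 27/4*e34 - 9/8*e134 + 2*e234 + 1/3*e1234
Answer: -8/5 - 4*e3 - 27/5*e4 + 5/3*e12 - 2/3*e13 + 5/3*e14 - 9/4*e134


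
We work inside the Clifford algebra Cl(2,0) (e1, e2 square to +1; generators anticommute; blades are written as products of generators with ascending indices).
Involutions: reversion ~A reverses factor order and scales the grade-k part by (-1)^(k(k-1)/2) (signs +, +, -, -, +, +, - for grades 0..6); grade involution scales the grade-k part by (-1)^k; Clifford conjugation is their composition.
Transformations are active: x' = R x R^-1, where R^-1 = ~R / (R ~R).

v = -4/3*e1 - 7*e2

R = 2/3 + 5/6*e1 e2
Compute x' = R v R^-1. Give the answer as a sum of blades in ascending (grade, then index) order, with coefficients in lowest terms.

~R = 2/3 - 5/6*e1 e2, and R ~R = 41/36, so R^-1 = ~R / (41/36).
R v = -121/18*e1 - 32/9*e2
Answer: -268/41*e1 + 349/123*e2


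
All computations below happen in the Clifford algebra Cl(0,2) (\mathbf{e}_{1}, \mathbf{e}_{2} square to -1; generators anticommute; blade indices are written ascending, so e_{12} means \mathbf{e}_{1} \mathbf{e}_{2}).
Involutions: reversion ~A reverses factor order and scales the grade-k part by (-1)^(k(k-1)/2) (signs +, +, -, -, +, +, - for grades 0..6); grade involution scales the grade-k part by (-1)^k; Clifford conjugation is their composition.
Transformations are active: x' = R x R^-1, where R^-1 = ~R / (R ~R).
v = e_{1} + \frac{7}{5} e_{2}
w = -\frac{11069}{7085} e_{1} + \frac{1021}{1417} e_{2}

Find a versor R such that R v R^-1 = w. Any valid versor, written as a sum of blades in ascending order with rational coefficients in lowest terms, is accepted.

Sketch: the shared square -\frac{74}{25} makes R = v + w = -\frac{3984}{7085} e_{1} + \frac{15024}{7085} e_{2} the natural versor; its sandwich fixes that direction, negates (v - w)/2, and sends v to w.
Answer: -\frac{3984}{7085} e_{1} + \frac{15024}{7085} e_{2}


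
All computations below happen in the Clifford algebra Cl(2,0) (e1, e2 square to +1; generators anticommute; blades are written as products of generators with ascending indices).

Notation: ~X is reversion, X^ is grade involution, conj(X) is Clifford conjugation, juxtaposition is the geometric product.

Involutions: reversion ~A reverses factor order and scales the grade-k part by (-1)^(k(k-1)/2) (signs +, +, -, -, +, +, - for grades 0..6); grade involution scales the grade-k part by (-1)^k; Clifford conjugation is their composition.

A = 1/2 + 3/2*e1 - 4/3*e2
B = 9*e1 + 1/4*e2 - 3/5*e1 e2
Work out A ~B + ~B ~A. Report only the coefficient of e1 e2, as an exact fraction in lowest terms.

first term: 79/6 + 53/10*e1 + 41/40*e2 + 507/40*e1 e2
second term: 79/6 + 37/10*e1 - 31/40*e2 - 483/40*e1 e2
Answer: 3/5


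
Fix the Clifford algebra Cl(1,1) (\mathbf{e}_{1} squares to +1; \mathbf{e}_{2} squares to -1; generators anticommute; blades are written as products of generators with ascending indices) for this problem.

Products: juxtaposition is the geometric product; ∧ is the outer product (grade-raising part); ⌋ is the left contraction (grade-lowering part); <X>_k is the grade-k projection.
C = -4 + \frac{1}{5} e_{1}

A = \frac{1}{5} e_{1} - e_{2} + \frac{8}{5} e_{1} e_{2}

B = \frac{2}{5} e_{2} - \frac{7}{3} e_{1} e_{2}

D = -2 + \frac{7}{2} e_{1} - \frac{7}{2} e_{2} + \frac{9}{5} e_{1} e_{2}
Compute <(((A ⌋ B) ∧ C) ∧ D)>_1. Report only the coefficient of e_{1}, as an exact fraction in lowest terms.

step 1: -\frac{10}{3} + \frac{7}{3} e_{1} - \frac{7}{15} e_{2}
step 2: \frac{40}{3} - 10 e_{1} + \frac{28}{15} e_{2} + \frac{7}{75} e_{1} e_{2}
step 3: -\frac{80}{3} + \frac{200}{3} e_{1} - \frac{252}{5} e_{2} + \frac{1307}{25} e_{1} e_{2}
step 4: \frac{200}{3} e_{1} - \frac{252}{5} e_{2}
Answer: \frac{200}{3}


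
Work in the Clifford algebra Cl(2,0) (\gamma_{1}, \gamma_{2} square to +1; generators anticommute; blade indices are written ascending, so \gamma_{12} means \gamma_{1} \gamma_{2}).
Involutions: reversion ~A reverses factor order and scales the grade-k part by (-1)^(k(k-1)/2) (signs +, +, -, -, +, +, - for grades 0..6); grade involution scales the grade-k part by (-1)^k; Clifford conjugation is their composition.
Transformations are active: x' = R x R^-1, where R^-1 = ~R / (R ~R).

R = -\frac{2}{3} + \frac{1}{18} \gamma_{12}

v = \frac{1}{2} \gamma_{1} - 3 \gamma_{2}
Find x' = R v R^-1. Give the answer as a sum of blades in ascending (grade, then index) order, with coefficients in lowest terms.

~R = -\frac{2}{3} - \frac{1}{18} \gamma_{12}, and R ~R = \frac{145}{324}, so R^-1 = ~R / (\frac{145}{324}).
R v = -\frac{1}{2} \gamma_{1} + \frac{71}{36} \gamma_{2}
Answer: \frac{287}{290} \gamma_{1} - \frac{417}{145} \gamma_{2}


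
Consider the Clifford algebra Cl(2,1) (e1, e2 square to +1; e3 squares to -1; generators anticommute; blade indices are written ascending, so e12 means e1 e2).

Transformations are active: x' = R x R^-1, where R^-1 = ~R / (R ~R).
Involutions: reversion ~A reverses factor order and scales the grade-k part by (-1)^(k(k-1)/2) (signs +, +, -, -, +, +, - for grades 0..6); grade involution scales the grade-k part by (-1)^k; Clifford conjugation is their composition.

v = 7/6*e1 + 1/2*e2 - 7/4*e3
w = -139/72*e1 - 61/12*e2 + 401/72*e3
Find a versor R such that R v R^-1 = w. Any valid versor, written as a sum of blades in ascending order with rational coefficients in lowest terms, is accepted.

Key observation: q(v) = q(w) = -209/144 (sandwiches preserve the norm), so R = v + w = -55/72*e1 - 55/12*e2 + 275/72*e3 works whenever it is invertible — the component of v along it is kept and (v - w)/2 reverses, sending v to w.
Answer: -55/72*e1 - 55/12*e2 + 275/72*e3


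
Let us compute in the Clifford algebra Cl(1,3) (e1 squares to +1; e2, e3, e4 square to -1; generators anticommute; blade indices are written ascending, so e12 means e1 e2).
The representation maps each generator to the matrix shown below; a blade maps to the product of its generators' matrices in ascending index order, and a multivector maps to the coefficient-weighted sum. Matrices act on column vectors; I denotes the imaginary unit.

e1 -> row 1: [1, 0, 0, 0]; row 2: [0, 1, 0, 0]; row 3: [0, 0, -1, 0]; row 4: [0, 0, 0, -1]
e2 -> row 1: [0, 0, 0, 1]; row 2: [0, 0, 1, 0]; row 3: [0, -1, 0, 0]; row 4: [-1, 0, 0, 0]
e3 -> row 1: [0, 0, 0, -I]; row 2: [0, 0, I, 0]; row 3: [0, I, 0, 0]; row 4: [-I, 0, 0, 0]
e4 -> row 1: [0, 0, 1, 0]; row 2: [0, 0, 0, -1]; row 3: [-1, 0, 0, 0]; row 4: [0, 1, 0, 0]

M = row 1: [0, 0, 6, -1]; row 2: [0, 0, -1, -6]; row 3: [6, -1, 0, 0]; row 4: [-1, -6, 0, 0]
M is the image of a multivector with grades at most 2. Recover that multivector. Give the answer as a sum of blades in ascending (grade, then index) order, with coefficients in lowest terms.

Method: the blade images are trace-orthogonal — tr(rho(e_A) rho(e_B)^-1) = 4 if A = B and 0 otherwise — and rho(e_A)^-1 = (e_A)^2 * rho(e_A) with (e_A)^2 = +1 or -1, so the coefficient of e_A in the preimage is (e_A)^2 * tr(M rho(e_A))/4.
Nonzero projections over blades of grade <= 2: e12: (e12)^2 = +1, tr(M rho(e12)) = -4, coefficient -1; e14: (e14)^2 = +1, tr(M rho(e14)) = 24, coefficient 6. Every other blade of grade <= 2 projects to 0.
Answer: -e12 + 6*e14
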